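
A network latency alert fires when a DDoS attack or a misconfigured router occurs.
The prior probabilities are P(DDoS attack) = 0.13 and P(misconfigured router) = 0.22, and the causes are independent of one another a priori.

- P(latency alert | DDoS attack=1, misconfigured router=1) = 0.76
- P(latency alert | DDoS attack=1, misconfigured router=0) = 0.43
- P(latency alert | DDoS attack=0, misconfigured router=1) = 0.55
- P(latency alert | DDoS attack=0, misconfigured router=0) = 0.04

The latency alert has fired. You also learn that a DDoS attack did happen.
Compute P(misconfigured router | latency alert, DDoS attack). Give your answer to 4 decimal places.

P(misconfigured router | latency alert, DDoS attack) ≈ 0.3327

Weight on misconfigured router=true, given the evidence: 0.76*0.22 = 0.167200
Normalizer over all consistent configurations: 0.43*0.78 + 0.76*0.22 = 0.502600
P(misconfigured router | latency alert, DDoS attack) = 0.167200/0.502600 ≈ 0.3327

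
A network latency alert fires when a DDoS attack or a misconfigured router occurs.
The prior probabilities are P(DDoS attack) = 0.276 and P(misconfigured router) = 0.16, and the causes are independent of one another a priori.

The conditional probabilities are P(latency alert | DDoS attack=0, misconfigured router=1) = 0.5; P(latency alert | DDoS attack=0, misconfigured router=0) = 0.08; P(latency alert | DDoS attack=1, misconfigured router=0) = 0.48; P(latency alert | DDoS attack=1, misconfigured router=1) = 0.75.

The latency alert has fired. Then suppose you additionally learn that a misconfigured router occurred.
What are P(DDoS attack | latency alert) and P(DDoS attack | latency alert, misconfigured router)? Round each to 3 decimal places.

By total probability over the 4 (DDoS attack, misconfigured router) configurations:
  P(latency alert) = 0.08*0.724*0.84 + 0.5*0.724*0.16 + 0.48*0.276*0.84 + 0.75*0.276*0.16
        = 0.048653 + 0.057920 + 0.111283 + 0.033120 = 0.250976
The terms with DDoS attack present sum to 0.144403, so
  P(DDoS attack | latency alert) = 0.144403 / 0.250976 ≈ 0.575

With the extra evidence:
P(latency alert | misconfigured router) = 0.5×0.724 + 0.75×0.276 = 0.362000 + 0.207000 = 0.569000
The DDoS attack-present share is 0.75×0.276 = 0.207000.
P(DDoS attack | latency alert, misconfigured router) = 0.207000 / 0.569000 ≈ 0.364

P(DDoS attack | latency alert) ≈ 0.575; P(DDoS attack | latency alert, misconfigured router) ≈ 0.364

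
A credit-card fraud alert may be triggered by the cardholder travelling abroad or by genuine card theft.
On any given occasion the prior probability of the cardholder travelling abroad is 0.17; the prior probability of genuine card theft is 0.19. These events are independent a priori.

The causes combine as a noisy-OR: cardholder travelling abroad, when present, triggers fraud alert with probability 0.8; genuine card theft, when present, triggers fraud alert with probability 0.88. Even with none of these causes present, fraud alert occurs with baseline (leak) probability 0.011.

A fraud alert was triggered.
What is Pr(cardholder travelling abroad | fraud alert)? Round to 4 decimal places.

Under noisy-OR, P(fraud alert | causes) = 1 − (1−0.011)·∏(1−qᵢ) over the active causes.
P(fraud alert) = 0.011·0.83·0.81 + 0.88132·0.83·0.19 + 0.8022·0.17·0.81 + 0.976264·0.17·0.19 = 0.007395 + 0.138984 + 0.110463 + 0.031533 = 0.288375
Restricting to configurations with cardholder travelling abroad present: 0.110463 + 0.031533 = 0.141996.
Hence the posterior is 0.141996/0.288375 ≈ 0.4924.

Pr(cardholder travelling abroad | fraud alert) ≈ 0.4924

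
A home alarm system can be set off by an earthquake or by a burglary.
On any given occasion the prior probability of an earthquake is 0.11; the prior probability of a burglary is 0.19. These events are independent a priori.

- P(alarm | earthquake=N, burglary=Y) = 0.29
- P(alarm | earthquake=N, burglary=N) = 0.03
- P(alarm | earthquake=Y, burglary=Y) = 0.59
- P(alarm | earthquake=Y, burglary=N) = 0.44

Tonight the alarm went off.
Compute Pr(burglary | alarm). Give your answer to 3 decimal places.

Enumerate the 4 (earthquake, burglary) configurations and weight by the priors:
  P(alarm) = 0.03*0.89*0.81 + 0.29*0.89*0.19 + 0.44*0.11*0.81 + 0.59*0.11*0.19
        = 0.021627 + 0.049039 + 0.039204 + 0.012331 = 0.122201
Configurations with burglary contribute 0.061370, so
  P(burglary | alarm) = 0.061370 / 0.122201 ≈ 0.502

Pr(burglary | alarm) ≈ 0.502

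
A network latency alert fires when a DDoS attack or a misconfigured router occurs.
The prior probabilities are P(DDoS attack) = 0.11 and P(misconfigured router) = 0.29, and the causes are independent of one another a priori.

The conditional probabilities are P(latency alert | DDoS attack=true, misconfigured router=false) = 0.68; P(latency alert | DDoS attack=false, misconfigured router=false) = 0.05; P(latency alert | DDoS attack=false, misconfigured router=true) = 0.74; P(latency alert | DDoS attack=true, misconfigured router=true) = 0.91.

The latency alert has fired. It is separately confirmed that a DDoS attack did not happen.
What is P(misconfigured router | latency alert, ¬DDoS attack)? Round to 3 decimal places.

Weight on misconfigured router=true, given the evidence: 0.74*0.29 = 0.214600
The normalizing constant is 0.05*0.71 + 0.74*0.29 = 0.250100
Posterior = 0.214600 / 0.250100 ≈ 0.858

P(misconfigured router | latency alert, ¬DDoS attack) ≈ 0.858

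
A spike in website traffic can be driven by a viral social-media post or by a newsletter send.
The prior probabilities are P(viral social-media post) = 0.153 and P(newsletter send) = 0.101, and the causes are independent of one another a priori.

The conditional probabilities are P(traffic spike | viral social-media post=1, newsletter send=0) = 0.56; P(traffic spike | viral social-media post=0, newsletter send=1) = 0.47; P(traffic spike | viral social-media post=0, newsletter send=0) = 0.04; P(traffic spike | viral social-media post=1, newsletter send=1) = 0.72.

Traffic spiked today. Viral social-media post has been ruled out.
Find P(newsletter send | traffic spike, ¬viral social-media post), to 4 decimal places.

P(newsletter send | traffic spike, ¬viral social-media post) ≈ 0.5690

Enumerate both values of newsletter send and weight by the priors:
  P(traffic spike | ¬viral social-media post) = 0.04×0.899 + 0.47×0.101
        = 0.035960 + 0.047470 = 0.083430
The terms with newsletter send present sum to 0.047470, so
  P(newsletter send | traffic spike, ¬viral social-media post) = 0.047470 / 0.083430 ≈ 0.5690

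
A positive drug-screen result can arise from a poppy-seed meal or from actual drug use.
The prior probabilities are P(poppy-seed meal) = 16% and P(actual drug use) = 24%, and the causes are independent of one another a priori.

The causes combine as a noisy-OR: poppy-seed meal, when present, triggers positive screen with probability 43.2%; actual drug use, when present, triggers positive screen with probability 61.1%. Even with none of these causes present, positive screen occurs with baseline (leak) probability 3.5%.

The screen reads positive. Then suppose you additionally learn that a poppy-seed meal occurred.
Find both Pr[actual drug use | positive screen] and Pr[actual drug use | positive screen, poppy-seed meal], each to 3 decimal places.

Pr[actual drug use | positive screen] ≈ 0.669; Pr[actual drug use | positive screen, poppy-seed meal] ≈ 0.355

Under noisy-OR, P(positive screen | causes) = 1 − (1−0.035)·∏(1−qᵢ) over the active causes.
Numerator (weight on configurations with actual drug use): 0.125922 + 0.030212 = 0.156134
Normalizer over all consistent configurations: 0.035·0.84·0.76 + 0.624615·0.84·0.24 + 0.45188·0.16·0.76 + 0.786781·0.16·0.24 = 0.233427
P(actual drug use | positive screen) = 0.156134/0.233427 ≈ 0.669

With the extra evidence:
P(positive screen | poppy-seed meal) = 0.45188·0.76 + 0.786781·0.24 = 0.343429 + 0.188827 = 0.532256
Of this, 0.188827 comes from 0.786781·0.24 (the actual drug use=true cases).
P(actual drug use | positive screen, poppy-seed meal) = 0.188827 / 0.532256 ≈ 0.355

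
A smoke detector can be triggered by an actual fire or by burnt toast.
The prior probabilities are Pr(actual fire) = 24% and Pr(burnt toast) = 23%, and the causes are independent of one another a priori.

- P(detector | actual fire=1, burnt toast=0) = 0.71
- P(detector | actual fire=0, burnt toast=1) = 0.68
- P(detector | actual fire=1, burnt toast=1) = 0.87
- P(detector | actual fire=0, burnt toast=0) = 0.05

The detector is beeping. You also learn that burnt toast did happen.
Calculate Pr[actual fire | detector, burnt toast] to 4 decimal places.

By total probability over both values of actual fire:
  P(detector | burnt toast) = 0.68×0.76 + 0.87×0.24
        = 0.516800 + 0.208800 = 0.725600
Configurations with actual fire contribute 0.208800, so
  P(actual fire | detector, burnt toast) = 0.208800 / 0.725600 ≈ 0.2878

Pr[actual fire | detector, burnt toast] ≈ 0.2878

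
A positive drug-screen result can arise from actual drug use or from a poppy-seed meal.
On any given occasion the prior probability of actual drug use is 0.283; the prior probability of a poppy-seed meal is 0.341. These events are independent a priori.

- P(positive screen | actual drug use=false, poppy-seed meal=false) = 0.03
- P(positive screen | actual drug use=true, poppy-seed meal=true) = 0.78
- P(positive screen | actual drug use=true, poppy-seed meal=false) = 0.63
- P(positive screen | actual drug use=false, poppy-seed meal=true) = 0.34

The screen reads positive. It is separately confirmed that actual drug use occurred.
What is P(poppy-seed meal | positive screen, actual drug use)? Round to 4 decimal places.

P(poppy-seed meal | positive screen, actual drug use) ≈ 0.3905

P(positive screen | actual drug use) = 0.63·0.659 + 0.78·0.341 = 0.415170 + 0.265980 = 0.681150
Restricting to configurations with poppy-seed meal present: 0.78·0.341 = 0.265980.
So P(poppy-seed meal | positive screen, actual drug use) = 0.265980/0.681150 ≈ 0.3905.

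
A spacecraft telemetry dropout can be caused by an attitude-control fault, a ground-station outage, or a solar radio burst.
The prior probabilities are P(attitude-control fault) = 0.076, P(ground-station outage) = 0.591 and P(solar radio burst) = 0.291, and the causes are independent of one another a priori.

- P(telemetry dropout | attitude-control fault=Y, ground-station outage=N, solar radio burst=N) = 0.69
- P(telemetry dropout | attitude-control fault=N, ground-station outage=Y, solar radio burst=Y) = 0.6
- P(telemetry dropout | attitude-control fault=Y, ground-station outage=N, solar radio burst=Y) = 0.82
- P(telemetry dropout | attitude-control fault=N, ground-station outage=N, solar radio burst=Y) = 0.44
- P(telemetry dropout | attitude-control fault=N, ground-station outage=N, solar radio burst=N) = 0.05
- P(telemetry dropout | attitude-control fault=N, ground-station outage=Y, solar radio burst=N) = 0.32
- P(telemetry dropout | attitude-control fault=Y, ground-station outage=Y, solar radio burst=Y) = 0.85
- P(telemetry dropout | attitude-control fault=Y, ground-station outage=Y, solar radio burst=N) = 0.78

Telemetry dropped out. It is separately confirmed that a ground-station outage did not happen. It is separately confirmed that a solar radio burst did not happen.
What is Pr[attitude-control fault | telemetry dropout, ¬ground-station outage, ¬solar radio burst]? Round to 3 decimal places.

P(telemetry dropout | ¬ground-station outage, ¬solar radio burst) = 0.05·0.924 + 0.69·0.076 = 0.046200 + 0.052440 = 0.098640
Restricting to configurations with attitude-control fault present: 0.69·0.076 = 0.052440.
Hence the posterior is 0.052440/0.098640 ≈ 0.532.

Pr[attitude-control fault | telemetry dropout, ¬ground-station outage, ¬solar radio burst] ≈ 0.532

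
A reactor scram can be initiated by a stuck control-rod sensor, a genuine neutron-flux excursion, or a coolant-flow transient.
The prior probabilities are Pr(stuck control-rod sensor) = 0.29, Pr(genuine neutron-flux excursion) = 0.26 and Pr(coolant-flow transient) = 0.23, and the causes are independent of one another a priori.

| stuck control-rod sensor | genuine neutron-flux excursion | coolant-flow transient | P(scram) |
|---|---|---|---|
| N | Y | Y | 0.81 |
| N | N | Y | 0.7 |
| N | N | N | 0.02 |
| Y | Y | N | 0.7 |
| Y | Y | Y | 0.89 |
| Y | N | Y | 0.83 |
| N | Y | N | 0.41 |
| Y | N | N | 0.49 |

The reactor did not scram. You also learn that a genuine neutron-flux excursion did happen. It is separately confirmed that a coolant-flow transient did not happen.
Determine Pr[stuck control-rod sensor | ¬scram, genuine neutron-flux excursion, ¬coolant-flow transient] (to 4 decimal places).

Pr[stuck control-rod sensor | ¬scram, genuine neutron-flux excursion, ¬coolant-flow transient] ≈ 0.1720

For the numerator, keep only stuck control-rod sensor=true terms: 0.3×0.29 = 0.087000
Denominator P(¬scram | genuine neutron-flux excursion, ¬coolant-flow transient): 0.59×0.71 + 0.3×0.29 = 0.505900
P(stuck control-rod sensor | ¬scram, genuine neutron-flux excursion, ¬coolant-flow transient) = 0.087000/0.505900 ≈ 0.1720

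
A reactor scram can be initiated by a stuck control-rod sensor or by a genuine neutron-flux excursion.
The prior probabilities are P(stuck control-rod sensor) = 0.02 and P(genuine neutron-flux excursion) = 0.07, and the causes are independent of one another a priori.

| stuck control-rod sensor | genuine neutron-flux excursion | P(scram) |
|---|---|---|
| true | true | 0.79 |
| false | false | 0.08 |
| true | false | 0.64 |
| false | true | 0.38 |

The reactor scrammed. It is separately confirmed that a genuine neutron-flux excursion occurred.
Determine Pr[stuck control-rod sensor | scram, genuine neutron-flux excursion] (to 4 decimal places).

P(scram | genuine neutron-flux excursion) = 0.38×0.98 + 0.79×0.02 = 0.372400 + 0.015800 = 0.388200
The stuck control-rod sensor-present share is 0.79×0.02 = 0.015800.
So P(stuck control-rod sensor | scram, genuine neutron-flux excursion) = 0.015800/0.388200 ≈ 0.0407.

Pr[stuck control-rod sensor | scram, genuine neutron-flux excursion] ≈ 0.0407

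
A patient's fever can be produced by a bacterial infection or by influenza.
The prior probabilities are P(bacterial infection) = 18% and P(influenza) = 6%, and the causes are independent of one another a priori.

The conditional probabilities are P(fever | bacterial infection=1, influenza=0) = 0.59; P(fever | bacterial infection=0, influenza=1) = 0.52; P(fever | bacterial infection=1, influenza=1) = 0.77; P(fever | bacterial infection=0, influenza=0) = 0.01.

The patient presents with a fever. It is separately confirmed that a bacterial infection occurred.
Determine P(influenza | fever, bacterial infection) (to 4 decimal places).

P(influenza | fever, bacterial infection) ≈ 0.0769

By total probability over both values of influenza:
  P(fever | bacterial infection) = 0.59·0.94 + 0.77·0.06
        = 0.554600 + 0.046200 = 0.600800
The terms with influenza present sum to 0.046200, so
  P(influenza | fever, bacterial infection) = 0.046200 / 0.600800 ≈ 0.0769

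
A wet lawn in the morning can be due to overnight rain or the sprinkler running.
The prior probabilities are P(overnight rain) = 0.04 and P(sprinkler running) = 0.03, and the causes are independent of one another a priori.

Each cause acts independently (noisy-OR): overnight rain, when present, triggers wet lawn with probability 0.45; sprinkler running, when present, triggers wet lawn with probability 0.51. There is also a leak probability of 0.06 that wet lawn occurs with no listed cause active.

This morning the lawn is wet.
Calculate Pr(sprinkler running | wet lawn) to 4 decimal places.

Pr(sprinkler running | wet lawn) ≈ 0.1805

Under noisy-OR, P(wet lawn | causes) = 1 − (1−0.06)·∏(1−qᵢ) over the active causes.
For the numerator, keep only sprinkler running=true terms: 0.015535 + 0.000896 = 0.016431
Normalizer over all consistent configurations: 0.06·0.96·0.97 + 0.5394·0.96·0.03 + 0.483·0.04·0.97 + 0.74667·0.04·0.03 = 0.091043
P(sprinkler running | wet lawn) = 0.016431/0.091043 ≈ 0.1805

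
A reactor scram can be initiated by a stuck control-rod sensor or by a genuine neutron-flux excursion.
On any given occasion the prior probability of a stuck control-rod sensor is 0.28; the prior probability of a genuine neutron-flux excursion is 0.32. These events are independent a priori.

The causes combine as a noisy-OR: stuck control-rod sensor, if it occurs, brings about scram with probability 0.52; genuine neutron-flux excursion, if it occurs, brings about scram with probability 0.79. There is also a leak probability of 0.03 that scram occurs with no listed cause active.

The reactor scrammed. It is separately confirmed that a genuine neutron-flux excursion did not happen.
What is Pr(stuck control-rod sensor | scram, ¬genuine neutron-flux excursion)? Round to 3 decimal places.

Pr(stuck control-rod sensor | scram, ¬genuine neutron-flux excursion) ≈ 0.874

Under noisy-OR, P(scram | causes) = 1 − (1−0.03)·∏(1−qᵢ) over the active causes.
Weight on stuck control-rod sensor=true, given the evidence: 0.5344·0.28 = 0.149632
Denominator P(scram | ¬genuine neutron-flux excursion): 0.03·0.72 + 0.5344·0.28 = 0.171232
Posterior = 0.149632 / 0.171232 ≈ 0.874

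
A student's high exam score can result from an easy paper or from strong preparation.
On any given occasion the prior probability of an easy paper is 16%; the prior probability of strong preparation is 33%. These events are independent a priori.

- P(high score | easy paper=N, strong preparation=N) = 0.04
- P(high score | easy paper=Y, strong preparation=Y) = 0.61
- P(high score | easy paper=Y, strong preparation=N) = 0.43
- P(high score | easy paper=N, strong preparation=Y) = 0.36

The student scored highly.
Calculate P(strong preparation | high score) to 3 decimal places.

P(high score) = 0.04*0.84*0.67 + 0.36*0.84*0.33 + 0.43*0.16*0.67 + 0.61*0.16*0.33 = 0.022512 + 0.099792 + 0.046096 + 0.032208 = 0.200608
Restricting to configurations with strong preparation present: 0.099792 + 0.032208 = 0.132000.
So P(strong preparation | high score) = 0.132000/0.200608 ≈ 0.658.

P(strong preparation | high score) ≈ 0.658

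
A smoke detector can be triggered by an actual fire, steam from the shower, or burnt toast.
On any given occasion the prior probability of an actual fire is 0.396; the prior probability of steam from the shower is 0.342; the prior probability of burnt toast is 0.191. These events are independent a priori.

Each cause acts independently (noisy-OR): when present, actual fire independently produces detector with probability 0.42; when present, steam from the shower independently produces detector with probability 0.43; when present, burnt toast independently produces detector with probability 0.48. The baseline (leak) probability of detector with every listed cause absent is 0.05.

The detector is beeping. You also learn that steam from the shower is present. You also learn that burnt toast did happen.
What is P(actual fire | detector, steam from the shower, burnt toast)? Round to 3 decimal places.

P(actual fire | detector, steam from the shower, burnt toast) ≈ 0.433

Under noisy-OR, P(detector | causes) = 1 − (1−0.05)·∏(1−qᵢ) over the active causes.
P(detector | steam from the shower, burnt toast) = 0.71842×0.604 + 0.836684×0.396 = 0.433926 + 0.331327 = 0.765253
Of this, 0.331327 comes from 0.836684×0.396 (the actual fire=true cases).
So P(actual fire | detector, steam from the shower, burnt toast) = 0.331327/0.765253 ≈ 0.433.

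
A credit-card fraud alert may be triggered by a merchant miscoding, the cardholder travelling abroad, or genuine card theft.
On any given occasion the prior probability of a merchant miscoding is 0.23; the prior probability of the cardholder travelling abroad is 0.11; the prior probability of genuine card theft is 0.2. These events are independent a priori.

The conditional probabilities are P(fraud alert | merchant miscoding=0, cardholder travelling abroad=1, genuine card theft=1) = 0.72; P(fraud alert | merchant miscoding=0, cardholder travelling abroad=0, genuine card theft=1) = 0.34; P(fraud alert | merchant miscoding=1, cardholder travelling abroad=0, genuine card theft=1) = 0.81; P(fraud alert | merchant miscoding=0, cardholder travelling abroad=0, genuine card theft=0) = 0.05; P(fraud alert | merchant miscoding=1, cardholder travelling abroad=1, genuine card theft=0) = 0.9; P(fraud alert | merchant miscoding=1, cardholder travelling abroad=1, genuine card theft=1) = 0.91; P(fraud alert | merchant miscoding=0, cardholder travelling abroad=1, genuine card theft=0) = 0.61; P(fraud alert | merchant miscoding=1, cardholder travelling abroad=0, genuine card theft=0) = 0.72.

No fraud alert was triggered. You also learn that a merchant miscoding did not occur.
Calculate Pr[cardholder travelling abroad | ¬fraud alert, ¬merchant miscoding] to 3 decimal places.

Pr[cardholder travelling abroad | ¬fraud alert, ¬merchant miscoding] ≈ 0.049

Weight on cardholder travelling abroad=true, given the evidence: 0.034320 + 0.006160 = 0.040480
Denominator P(¬fraud alert | ¬merchant miscoding): 0.95×0.89×0.8 + 0.66×0.89×0.2 + 0.39×0.11×0.8 + 0.28×0.11×0.2 = 0.834360
Posterior = 0.040480 / 0.834360 ≈ 0.049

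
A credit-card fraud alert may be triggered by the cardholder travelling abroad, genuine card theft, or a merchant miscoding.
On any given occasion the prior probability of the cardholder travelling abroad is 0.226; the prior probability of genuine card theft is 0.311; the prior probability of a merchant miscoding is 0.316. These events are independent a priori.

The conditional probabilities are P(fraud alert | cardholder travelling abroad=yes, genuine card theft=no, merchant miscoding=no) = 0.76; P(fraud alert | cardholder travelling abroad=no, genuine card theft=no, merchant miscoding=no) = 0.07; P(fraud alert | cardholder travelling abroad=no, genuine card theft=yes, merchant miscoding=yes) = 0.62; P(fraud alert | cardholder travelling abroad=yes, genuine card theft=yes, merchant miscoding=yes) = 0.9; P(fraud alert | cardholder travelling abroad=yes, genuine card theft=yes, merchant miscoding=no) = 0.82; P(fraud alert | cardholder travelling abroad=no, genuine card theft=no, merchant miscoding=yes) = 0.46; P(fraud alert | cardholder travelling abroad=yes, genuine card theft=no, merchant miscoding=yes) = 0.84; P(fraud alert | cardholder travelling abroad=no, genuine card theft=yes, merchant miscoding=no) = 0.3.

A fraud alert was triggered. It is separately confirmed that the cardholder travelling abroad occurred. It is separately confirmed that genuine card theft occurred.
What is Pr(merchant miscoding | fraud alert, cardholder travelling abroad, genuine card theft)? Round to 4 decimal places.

Weight on merchant miscoding=true, given the evidence: 0.9*0.316 = 0.284400
Denominator P(fraud alert | cardholder travelling abroad, genuine card theft): 0.82*0.684 + 0.9*0.316 = 0.845280
P(merchant miscoding | fraud alert, cardholder travelling abroad, genuine card theft) = 0.284400/0.845280 ≈ 0.3365

Pr(merchant miscoding | fraud alert, cardholder travelling abroad, genuine card theft) ≈ 0.3365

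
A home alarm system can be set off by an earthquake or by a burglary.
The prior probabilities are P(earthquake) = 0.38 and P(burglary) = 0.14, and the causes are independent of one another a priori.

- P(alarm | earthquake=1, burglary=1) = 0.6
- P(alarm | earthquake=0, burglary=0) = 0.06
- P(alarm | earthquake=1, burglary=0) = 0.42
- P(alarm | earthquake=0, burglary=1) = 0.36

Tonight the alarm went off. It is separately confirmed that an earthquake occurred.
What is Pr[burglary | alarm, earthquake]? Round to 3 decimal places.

For the numerator, keep only burglary=true terms: 0.6*0.14 = 0.084000
The normalizing constant is 0.42*0.86 + 0.6*0.14 = 0.445200
P(burglary | alarm, earthquake) = 0.084000/0.445200 ≈ 0.189

Pr[burglary | alarm, earthquake] ≈ 0.189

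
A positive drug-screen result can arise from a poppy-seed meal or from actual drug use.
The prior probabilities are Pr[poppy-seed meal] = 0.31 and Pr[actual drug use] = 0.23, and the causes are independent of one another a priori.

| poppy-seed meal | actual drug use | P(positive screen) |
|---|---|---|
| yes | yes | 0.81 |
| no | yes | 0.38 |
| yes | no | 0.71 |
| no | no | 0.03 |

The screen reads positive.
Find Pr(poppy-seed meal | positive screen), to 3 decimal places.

P(positive screen) = 0.03×0.69×0.77 + 0.38×0.69×0.23 + 0.71×0.31×0.77 + 0.81×0.31×0.23 = 0.015939 + 0.060306 + 0.169477 + 0.057753 = 0.303475
Restricting to configurations with poppy-seed meal present: 0.169477 + 0.057753 = 0.227230.
So P(poppy-seed meal | positive screen) = 0.227230/0.303475 ≈ 0.749.

Pr(poppy-seed meal | positive screen) ≈ 0.749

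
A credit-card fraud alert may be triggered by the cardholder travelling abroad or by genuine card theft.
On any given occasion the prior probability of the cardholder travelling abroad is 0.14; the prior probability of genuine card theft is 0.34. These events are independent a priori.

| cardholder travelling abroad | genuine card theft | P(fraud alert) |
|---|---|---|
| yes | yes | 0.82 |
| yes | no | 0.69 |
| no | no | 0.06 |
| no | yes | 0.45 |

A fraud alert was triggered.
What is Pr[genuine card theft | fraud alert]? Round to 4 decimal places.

P(fraud alert) = 0.06×0.86×0.66 + 0.45×0.86×0.34 + 0.69×0.14×0.66 + 0.82×0.14×0.34 = 0.034056 + 0.131580 + 0.063756 + 0.039032 = 0.268424
Restricting to configurations with genuine card theft present: 0.131580 + 0.039032 = 0.170612.
Hence the posterior is 0.170612/0.268424 ≈ 0.6356.

Pr[genuine card theft | fraud alert] ≈ 0.6356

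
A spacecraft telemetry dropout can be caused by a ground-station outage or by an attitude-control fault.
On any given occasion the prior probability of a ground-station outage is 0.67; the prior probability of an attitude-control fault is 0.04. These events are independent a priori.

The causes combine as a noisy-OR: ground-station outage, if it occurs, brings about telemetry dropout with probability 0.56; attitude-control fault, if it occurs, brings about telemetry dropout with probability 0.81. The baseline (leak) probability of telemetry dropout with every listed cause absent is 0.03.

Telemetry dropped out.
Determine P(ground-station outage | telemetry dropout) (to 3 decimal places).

P(ground-station outage | telemetry dropout) ≈ 0.951

Under noisy-OR, P(telemetry dropout | causes) = 1 − (1−0.03)·∏(1−qᵢ) over the active causes.
P(telemetry dropout) = 0.03·0.33·0.96 + 0.8157·0.33·0.04 + 0.5732·0.67·0.96 + 0.918908·0.67·0.04 = 0.009504 + 0.010767 + 0.368682 + 0.024627 = 0.413580
The ground-station outage-present share is 0.368682 + 0.024627 = 0.393309.
P(ground-station outage | telemetry dropout) = 0.393309 / 0.413580 ≈ 0.951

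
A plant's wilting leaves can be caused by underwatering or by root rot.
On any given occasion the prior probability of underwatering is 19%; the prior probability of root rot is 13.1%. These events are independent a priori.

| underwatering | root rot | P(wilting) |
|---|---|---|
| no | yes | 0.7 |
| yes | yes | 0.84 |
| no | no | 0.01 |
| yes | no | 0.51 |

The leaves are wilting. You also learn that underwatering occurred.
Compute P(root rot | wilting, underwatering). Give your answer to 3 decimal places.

For the numerator, keep only root rot=true terms: 0.84*0.131 = 0.110040
The normalizing constant is 0.51*0.869 + 0.84*0.131 = 0.553230
Posterior = 0.110040 / 0.553230 ≈ 0.199

P(root rot | wilting, underwatering) ≈ 0.199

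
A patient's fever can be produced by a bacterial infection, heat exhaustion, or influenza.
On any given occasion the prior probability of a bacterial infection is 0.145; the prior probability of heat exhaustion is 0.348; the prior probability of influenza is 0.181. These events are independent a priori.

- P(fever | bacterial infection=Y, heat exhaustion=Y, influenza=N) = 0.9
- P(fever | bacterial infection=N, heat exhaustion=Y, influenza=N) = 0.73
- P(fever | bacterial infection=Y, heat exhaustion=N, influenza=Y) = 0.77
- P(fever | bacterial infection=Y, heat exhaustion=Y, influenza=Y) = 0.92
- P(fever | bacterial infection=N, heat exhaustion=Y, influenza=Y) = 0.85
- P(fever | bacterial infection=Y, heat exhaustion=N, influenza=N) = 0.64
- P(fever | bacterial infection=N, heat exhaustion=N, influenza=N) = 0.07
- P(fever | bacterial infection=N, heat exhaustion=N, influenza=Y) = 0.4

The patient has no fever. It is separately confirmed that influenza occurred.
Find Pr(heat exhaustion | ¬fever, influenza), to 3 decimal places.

Numerator (weight on configurations with heat exhaustion): 0.044631 + 0.004037 = 0.048668
Normalizer over all consistent configurations: 0.6*0.855*0.652 + 0.15*0.855*0.348 + 0.23*0.145*0.652 + 0.08*0.145*0.348 = 0.404888
Posterior = 0.048668 / 0.404888 ≈ 0.120

Pr(heat exhaustion | ¬fever, influenza) ≈ 0.120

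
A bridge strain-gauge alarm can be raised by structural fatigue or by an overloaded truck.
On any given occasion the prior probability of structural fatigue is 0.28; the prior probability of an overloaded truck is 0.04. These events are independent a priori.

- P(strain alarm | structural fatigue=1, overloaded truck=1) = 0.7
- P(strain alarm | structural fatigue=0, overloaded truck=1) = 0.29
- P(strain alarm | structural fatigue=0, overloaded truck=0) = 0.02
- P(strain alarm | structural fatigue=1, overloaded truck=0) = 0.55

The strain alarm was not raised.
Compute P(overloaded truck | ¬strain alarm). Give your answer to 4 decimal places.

P(overloaded truck | ¬strain alarm) ≈ 0.0290

P(¬strain alarm) = 0.98·0.72·0.96 + 0.71·0.72·0.04 + 0.45·0.28·0.96 + 0.3·0.28·0.04 = 0.677376 + 0.020448 + 0.120960 + 0.003360 = 0.822144
Of this, 0.023808 comes from 0.020448 + 0.003360 (the overloaded truck=true cases).
So P(overloaded truck | ¬strain alarm) = 0.023808/0.822144 ≈ 0.0290.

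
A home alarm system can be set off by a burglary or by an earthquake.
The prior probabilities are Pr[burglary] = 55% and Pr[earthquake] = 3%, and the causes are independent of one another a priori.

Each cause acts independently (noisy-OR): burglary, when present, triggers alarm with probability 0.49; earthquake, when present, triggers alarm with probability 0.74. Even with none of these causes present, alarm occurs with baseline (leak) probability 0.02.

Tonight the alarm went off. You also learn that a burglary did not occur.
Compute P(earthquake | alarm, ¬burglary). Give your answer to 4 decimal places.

P(earthquake | alarm, ¬burglary) ≈ 0.5354

Under noisy-OR, P(alarm | causes) = 1 − (1−0.02)·∏(1−qᵢ) over the active causes.
P(alarm | ¬burglary) = 0.02×0.97 + 0.7452×0.03 = 0.019400 + 0.022356 = 0.041756
Of this, 0.022356 comes from 0.7452×0.03 (the earthquake=true cases).
P(earthquake | alarm, ¬burglary) = 0.022356 / 0.041756 ≈ 0.5354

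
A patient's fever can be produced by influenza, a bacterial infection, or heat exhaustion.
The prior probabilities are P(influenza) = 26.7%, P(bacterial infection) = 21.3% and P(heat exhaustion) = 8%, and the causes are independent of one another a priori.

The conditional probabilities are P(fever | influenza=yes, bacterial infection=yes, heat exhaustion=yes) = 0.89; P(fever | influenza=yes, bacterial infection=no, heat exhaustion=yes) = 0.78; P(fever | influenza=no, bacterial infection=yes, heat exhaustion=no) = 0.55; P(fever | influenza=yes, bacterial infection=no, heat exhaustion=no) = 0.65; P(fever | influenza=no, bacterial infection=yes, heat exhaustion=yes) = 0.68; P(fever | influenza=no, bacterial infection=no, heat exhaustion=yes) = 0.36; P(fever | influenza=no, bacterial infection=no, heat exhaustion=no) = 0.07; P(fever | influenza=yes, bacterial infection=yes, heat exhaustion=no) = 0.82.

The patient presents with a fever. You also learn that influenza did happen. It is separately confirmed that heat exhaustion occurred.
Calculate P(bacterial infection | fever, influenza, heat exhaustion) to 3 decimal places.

P(fever | influenza, heat exhaustion) = 0.78*0.787 + 0.89*0.213 = 0.613860 + 0.189570 = 0.803430
The bacterial infection-present share is 0.89*0.213 = 0.189570.
Hence the posterior is 0.189570/0.803430 ≈ 0.236.

P(bacterial infection | fever, influenza, heat exhaustion) ≈ 0.236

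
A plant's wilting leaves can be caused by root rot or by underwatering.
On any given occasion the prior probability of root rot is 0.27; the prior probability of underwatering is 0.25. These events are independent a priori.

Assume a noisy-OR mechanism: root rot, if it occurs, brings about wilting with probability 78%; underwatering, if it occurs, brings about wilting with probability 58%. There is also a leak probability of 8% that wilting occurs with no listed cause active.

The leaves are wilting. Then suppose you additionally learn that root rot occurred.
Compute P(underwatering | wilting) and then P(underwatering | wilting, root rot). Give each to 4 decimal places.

P(underwatering | wilting) ≈ 0.4584; P(underwatering | wilting, root rot) ≈ 0.2766

Under noisy-OR, P(wilting | causes) = 1 − (1−0.08)·∏(1−qᵢ) over the active causes.
P(wilting) = 0.08×0.73×0.75 + 0.6136×0.73×0.25 + 0.7976×0.27×0.75 + 0.914992×0.27×0.25 = 0.043800 + 0.111982 + 0.161514 + 0.061762 = 0.379058
The underwatering-present share is 0.111982 + 0.061762 = 0.173744.
Hence the posterior is 0.173744/0.379058 ≈ 0.4584.

Now condition on the additional information:
P(wilting | root rot) = 0.7976*0.75 + 0.914992*0.25 = 0.598200 + 0.228748 = 0.826948
Restricting to configurations with underwatering present: 0.914992*0.25 = 0.228748.
P(underwatering | wilting, root rot) = 0.228748 / 0.826948 ≈ 0.2766
This is intercausal reasoning (explaining away): once root rot accounts for the wilting, underwatering becomes less likely.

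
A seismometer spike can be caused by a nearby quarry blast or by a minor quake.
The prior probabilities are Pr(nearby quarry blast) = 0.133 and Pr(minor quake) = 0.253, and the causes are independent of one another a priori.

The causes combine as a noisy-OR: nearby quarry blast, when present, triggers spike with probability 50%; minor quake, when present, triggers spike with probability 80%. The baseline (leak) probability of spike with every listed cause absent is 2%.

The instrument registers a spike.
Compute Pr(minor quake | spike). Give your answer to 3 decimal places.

Pr(minor quake | spike) ≈ 0.765

Under noisy-OR, P(spike | causes) = 1 − (1−0.02)·∏(1−qᵢ) over the active causes.
By total probability over the 4 (nearby quarry blast, minor quake) configurations:
  P(spike) = 0.02*0.867*0.747 + 0.804*0.867*0.253 + 0.51*0.133*0.747 + 0.902*0.133*0.253
        = 0.012953 + 0.176358 + 0.050669 + 0.030351 = 0.270331
Keeping only the minor quake-present terms gives 0.206709, so
  P(minor quake | spike) = 0.206709 / 0.270331 ≈ 0.765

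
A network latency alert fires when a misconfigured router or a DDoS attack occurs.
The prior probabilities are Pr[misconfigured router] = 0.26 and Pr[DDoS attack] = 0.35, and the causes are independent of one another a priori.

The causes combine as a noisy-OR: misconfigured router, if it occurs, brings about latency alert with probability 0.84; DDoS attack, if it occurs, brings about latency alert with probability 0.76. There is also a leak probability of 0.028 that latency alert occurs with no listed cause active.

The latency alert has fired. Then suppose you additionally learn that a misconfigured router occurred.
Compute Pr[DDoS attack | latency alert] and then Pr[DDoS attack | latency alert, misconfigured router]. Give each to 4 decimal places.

Pr[DDoS attack | latency alert] ≈ 0.6469; Pr[DDoS attack | latency alert, misconfigured router] ≈ 0.3804

Under noisy-OR, P(latency alert | causes) = 1 − (1−0.028)·∏(1−qᵢ) over the active causes.
P(latency alert) = 0.028*0.74*0.65 + 0.76672*0.74*0.35 + 0.84448*0.26*0.65 + 0.962675*0.26*0.35 = 0.013468 + 0.198580 + 0.142717 + 0.087603 = 0.442368
Restricting to configurations with DDoS attack present: 0.198580 + 0.087603 = 0.286183.
So P(DDoS attack | latency alert) = 0.286183/0.442368 ≈ 0.6469.

Now also conditioning on misconfigured router=true:
Weight on DDoS attack=true, given the evidence: 0.962675×0.35 = 0.336936
The normalizing constant is 0.84448×0.65 + 0.962675×0.35 = 0.885848
Posterior = 0.336936 / 0.885848 ≈ 0.3804
Conditioning on misconfigured router lowers the posterior on DDoS attack: the classic explaining-away effect in a common-effect structure.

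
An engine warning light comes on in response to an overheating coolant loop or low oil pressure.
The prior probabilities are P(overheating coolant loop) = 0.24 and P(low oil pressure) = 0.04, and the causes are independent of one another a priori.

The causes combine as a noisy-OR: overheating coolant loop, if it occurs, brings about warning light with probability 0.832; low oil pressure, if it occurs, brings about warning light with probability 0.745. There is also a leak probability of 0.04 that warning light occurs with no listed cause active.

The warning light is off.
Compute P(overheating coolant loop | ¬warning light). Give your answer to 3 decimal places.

Under noisy-OR, P(warning light | causes) = 1 − (1−0.04)·∏(1−qᵢ) over the active causes.
For the numerator, keep only overheating coolant loop=true terms: 0.037159 + 0.000395 = 0.037554
Normalizer over all consistent configurations: 0.96×0.76×0.96 + 0.2448×0.76×0.04 + 0.16128×0.24×0.96 + 0.041126×0.24×0.04 = 0.745412
P(overheating coolant loop | ¬warning light) = 0.037554/0.745412 ≈ 0.050

P(overheating coolant loop | ¬warning light) ≈ 0.050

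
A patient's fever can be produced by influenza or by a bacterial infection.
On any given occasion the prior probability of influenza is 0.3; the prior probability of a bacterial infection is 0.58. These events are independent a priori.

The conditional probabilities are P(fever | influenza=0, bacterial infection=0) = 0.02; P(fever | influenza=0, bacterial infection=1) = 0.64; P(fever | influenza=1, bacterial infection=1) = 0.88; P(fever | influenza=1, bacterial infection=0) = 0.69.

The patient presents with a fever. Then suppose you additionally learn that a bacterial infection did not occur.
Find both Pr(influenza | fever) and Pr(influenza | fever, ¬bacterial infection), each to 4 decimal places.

P(fever) = 0.02×0.7×0.42 + 0.64×0.7×0.58 + 0.69×0.3×0.42 + 0.88×0.3×0.58 = 0.005880 + 0.259840 + 0.086940 + 0.153120 = 0.505780
Restricting to configurations with influenza present: 0.086940 + 0.153120 = 0.240060.
Hence the posterior is 0.240060/0.505780 ≈ 0.4746.

Now also conditioning on bacterial infection≠true:
By total probability over both values of influenza:
  P(fever | ¬bacterial infection) = 0.02·0.7 + 0.69·0.3
        = 0.014000 + 0.207000 = 0.221000
Configurations with influenza contribute 0.207000, so
  P(influenza | fever, ¬bacterial infection) = 0.207000 / 0.221000 ≈ 0.9367

Pr(influenza | fever) ≈ 0.4746; Pr(influenza | fever, ¬bacterial infection) ≈ 0.9367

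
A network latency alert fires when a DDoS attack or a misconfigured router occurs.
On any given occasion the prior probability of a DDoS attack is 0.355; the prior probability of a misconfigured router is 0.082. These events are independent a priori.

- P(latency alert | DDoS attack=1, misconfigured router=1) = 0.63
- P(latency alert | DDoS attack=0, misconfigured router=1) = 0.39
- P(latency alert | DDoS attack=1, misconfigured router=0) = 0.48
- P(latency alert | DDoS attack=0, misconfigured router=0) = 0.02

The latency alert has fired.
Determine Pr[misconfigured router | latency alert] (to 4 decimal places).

Pr[misconfigured router | latency alert] ≈ 0.1880

By total probability over the 4 (DDoS attack, misconfigured router) configurations:
  P(latency alert) = 0.02·0.645·0.918 + 0.39·0.645·0.082 + 0.48·0.355·0.918 + 0.63·0.355·0.082
        = 0.011842 + 0.020627 + 0.156427 + 0.018339 = 0.207235
The terms with misconfigured router present sum to 0.038966, so
  P(misconfigured router | latency alert) = 0.038966 / 0.207235 ≈ 0.1880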